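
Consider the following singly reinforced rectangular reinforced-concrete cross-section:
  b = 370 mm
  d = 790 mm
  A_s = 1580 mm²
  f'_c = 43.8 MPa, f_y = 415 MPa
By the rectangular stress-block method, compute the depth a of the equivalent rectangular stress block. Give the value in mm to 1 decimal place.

T = A_s f_y = 1580 × 415 = 655700 N = 655.7 kN.
Setting C = 0.85 f'_c a b equal to T: a = 655700/(0.85 × 43.8 × 370) = 47.6 mm.

a ≈ 47.6 mm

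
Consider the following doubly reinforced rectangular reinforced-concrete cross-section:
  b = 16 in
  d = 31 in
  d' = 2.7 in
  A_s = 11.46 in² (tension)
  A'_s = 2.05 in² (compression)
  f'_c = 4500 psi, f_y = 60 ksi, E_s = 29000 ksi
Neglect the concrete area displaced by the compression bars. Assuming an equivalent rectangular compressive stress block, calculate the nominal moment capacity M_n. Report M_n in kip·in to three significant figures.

M_n ≈ 18400 kip·in

Assume both steels yield.
a = (A_s − A'_s) f_y/(0.85 f'_c b) = (11.46 − 2.05) × 60/(0.85 × 4.5 × 16) = 9.225 in.
c = a/β₁ = 9.225/0.825 = 11.182 in; ε'_s = 0.003(c − d')/c = 0.0023 ≥ ε_y = 0.0021, so the compression steel yields.
M_n = (A_s − A'_s) f_y (d − a/2) + A'_s f_y (d − d') = 564.6 × (31 − 4.6125) + 123 × (31 − 2.7) = 14898.4 + 3480.9 = 18379.3 kip·in.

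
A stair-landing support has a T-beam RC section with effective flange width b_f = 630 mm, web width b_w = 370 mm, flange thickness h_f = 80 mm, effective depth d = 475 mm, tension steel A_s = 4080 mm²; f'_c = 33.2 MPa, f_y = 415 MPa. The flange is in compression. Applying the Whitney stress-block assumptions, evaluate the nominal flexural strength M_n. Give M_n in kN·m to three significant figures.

Tension: T = A_s f_y = 4080 × 415 = 1693200 N.
Try a within the flange: a = T/(0.85 f'_c b_f) = 1693200/(0.85 × 33.2 × 630) = 95.24 mm.
a = 95.24 > h_f = 80 mm: the block extends into the web. Split into flange-overhang and web parts.
C_f = 0.85 f'_c (b_f − b_w) h_f = 0.85 × 33.2 × (630 − 370) × 80 = 586976 N.
Remaining web compression depth: a_w = (T − C_f)/(0.85 f'_c b_w) = (1693200 − 586976)/(0.85 × 33.2 × 370) = 105.95 mm.
M_n = C_f(d − h_f/2) + (T − C_f)(d − a_w/2) = 586976 × (475 − 40) + 1106224 × (475 − 52.975) = 255.33 + 466.85 = 722.18 × 10⁶ N·mm.
M_n = 722.18 kN·m.

M_n ≈ 722 kN·m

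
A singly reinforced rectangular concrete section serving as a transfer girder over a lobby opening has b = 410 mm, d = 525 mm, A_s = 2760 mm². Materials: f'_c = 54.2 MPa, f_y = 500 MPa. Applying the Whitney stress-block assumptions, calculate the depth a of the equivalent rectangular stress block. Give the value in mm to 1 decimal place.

a ≈ 73.1 mm

T = A_s f_y = 2760 × 500 = 1380000 N = 1380 kN.
Setting C = 0.85 f'_c a b equal to T: a = 1380000/(0.85 × 54.2 × 410) = 73.1 mm.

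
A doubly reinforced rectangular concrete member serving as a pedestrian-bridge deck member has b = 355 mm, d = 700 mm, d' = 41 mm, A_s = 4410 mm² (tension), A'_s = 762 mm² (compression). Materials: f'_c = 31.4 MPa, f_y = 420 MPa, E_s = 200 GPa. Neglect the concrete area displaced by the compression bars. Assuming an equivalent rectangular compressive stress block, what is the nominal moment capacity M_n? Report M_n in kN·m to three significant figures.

Assume both tension and compression steel yield.
Net tension couple steel: A_s − A'_s = 3648 mm².
a = (A_s − A'_s) f_y / (0.85 f'_c b) = 1532160/(0.85 × 31.4 × 355) = 161.71 mm.
c = a/β₁ = 161.71/0.826 = 195.77 mm; ε'_s = 0.003(c − d')/c = 0.0024 ≥ f_y/E_s = 0.0021, so compression steel does yield.
M_n = (A_s − A'_s) f_y (d − a/2) + A'_s f_y (d − d') = [1532160 × (700 − 80.855) + 320040 × (700 − 41)] × 10⁻⁶ = 948.63 + 210.91 = 1159.54 kN·m.

M_n ≈ 1160 kN·m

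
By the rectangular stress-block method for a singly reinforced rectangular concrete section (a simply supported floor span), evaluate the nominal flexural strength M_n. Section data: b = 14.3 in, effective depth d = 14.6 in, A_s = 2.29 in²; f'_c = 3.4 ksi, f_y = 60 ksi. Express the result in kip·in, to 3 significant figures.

M_n ≈ 1780 kip·in

T = A_s f_y = 2.29 × 60 = 137.4 kips.
a = T/(0.85 f'_c b) = 137.4/(0.85 × 3.4 × 14.3) = 3.325 in.
M_n = T(d − a/2) = 137.4 × (14.6 − 1.6625) = 1777.6 kip·in.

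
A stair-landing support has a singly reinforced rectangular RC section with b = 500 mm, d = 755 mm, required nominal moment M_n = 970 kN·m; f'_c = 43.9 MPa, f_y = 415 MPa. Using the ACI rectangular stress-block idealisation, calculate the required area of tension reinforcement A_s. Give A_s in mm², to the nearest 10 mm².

With M_n = 0.85 f'_c a b (d − a/2), solve the quadratic for a:
a = d − √(d² − 2M_n/(0.85 f'_c b)) = 755 − √(755² − 2 × 970×10⁶/(0.85 × 43.9 × 500)) = 72.32 mm.
A_s = 0.85 f'_c a b / f_y = 0.85 × 43.9 × 72.32 × 500 / 415 = 3251.4 mm².

A_s ≈ 3250 mm²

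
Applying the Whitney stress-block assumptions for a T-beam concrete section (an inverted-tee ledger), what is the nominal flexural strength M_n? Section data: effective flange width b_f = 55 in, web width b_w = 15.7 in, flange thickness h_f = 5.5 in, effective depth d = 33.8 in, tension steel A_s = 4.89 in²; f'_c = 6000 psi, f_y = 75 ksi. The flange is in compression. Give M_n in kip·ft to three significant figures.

M_n ≈ 1010 kip·ft

Tension: T = A_s f_y = 4.89 × 75 = 366.75 kips.
Try a within the flange: a = T/(0.85 f'_c b_f) = 366.75/(0.85 × 6 × 55) = 1.307 in.
Since a = 1.307 ≤ h_f = 5.5 in, the stress block lies entirely in the flange; analyse as a rectangular beam of width b_f.
M_n = T(d − a/2) = 366.75 × (33.8 − 0.6535) = 12156.5 kip·in.
M_n = 12156.5/12 = 1013.04 kip·ft.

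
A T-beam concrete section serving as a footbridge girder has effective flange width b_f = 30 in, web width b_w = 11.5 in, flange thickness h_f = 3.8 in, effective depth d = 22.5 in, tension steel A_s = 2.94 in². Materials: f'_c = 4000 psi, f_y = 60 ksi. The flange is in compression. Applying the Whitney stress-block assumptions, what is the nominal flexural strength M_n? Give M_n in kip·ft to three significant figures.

M_n ≈ 318 kip·ft

Tension: T = A_s f_y = 2.94 × 60 = 176.4 kips.
Try a within the flange: a = T/(0.85 f'_c b_f) = 176.4/(0.85 × 4 × 30) = 1.729 in.
Since a = 1.729 ≤ h_f = 3.8 in, the stress block lies entirely in the flange; analyse as a rectangular beam of width b_f.
M_n = T(d − a/2) = 176.4 × (22.5 − 0.8645) = 3816.5 kip·in.
M_n = 3816.5/12 = 318.04 kip·ft.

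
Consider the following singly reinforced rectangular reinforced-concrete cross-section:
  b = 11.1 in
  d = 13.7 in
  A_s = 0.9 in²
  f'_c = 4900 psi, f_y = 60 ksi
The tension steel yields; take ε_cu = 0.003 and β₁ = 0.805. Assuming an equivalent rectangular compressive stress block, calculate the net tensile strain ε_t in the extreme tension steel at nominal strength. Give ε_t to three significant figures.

ε_t ≈ 0.0253

a = A_s f_y/(0.85 f'_c b) = 1.168 in.
β₁ = 0.805, so c = a/β₁ = 1.168/0.805 = 1.451 in.
From the linear strain diagram with ε_cu = 0.003: ε_t = 0.003 (d − c)/c = 0.003 × (13.7 − 1.451)/1.451 = 0.0253.
Since ε_t ≥ 0.005, the section is tension-controlled.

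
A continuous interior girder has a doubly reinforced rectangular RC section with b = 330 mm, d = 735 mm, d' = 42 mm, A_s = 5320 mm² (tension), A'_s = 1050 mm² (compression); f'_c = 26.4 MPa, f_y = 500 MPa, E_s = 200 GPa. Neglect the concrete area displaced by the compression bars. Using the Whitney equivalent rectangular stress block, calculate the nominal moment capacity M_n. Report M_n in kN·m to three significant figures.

Assume both tension and compression steel yield.
Net tension couple steel: A_s − A'_s = 4270 mm².
a = (A_s − A'_s) f_y / (0.85 f'_c b) = 2135000/(0.85 × 26.4 × 330) = 288.31 mm.
c = a/β₁ = 288.31/0.85 = 339.19 mm; ε'_s = 0.003(c − d')/c = 0.0026 ≥ f_y/E_s = 0.0025, so compression steel does yield.
M_n = (A_s − A'_s) f_y (d − a/2) + A'_s f_y (d − d') = [2135000 × (735 − 144.155) + 525000 × (735 − 42)] × 10⁻⁶ = 1261.45 + 363.83 = 1625.28 kN·m.

M_n ≈ 1630 kN·m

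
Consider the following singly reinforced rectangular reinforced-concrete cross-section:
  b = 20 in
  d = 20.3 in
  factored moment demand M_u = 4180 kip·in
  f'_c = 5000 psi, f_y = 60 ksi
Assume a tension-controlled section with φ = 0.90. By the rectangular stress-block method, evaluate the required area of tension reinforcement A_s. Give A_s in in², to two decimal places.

A_s ≈ 4.11 in²

M_n = M_u/φ = 4180/0.90 = 4644.44 kip·in.
From M_n = 0.85 f'_c a b (d − a/2):
a = d − √(d² − 2M_n/(0.85 f'_c b)) = 20.3 − √(20.3² − 2 × 4644.44/(0.85 × 5 × 20)) = 2.899 in.
A_s = 0.85 f'_c a b / f_y = 0.85 × 5 × 2.899 × 20 / 60 = 4.107 in².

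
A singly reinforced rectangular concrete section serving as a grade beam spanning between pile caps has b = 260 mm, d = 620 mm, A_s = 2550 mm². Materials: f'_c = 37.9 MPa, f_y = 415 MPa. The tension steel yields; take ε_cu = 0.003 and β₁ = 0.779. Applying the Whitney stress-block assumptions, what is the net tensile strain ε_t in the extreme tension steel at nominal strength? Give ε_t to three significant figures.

a = A_s f_y/(0.85 f'_c b) = 126.34 mm.
β₁ = 0.779, so c = a/β₁ = 126.34/0.779 = 162.18 mm.
From the linear strain diagram with ε_cu = 0.003: ε_t = 0.003 (d − c)/c = 0.003 × (620 − 162.18)/162.18 = 0.00847.
Since ε_t ≥ 0.005, the section is tension-controlled.

ε_t ≈ 0.00847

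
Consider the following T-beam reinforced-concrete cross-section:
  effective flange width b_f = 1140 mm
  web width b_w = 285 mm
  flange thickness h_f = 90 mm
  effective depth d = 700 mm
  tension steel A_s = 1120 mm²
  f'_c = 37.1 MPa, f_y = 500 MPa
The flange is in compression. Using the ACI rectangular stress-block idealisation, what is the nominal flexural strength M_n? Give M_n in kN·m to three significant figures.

M_n ≈ 388 kN·m

Tension: T = A_s f_y = 1120 × 500 = 560000 N.
Try a within the flange: a = T/(0.85 f'_c b_f) = 560000/(0.85 × 37.1 × 1140) = 15.58 mm.
Since a = 15.58 ≤ h_f = 90 mm, the stress block lies entirely in the flange; analyse as a rectangular beam of width b_f.
M_n = T(d − a/2) = 560000 × (700 − 7.79) = 387.64 × 10⁶ N·mm.
M_n = 387.64 kN·m.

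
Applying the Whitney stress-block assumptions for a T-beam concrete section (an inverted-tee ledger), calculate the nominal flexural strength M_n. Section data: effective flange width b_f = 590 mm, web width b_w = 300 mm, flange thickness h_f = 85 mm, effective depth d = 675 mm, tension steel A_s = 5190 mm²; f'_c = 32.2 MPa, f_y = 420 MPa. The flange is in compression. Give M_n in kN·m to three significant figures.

Tension: T = A_s f_y = 5190 × 420 = 2179800 N.
Try a within the flange: a = T/(0.85 f'_c b_f) = 2179800/(0.85 × 32.2 × 590) = 134.99 mm.
a = 134.99 > h_f = 85 mm: the block extends into the web. Split into flange-overhang and web parts.
C_f = 0.85 f'_c (b_f − b_w) h_f = 0.85 × 32.2 × (590 − 300) × 85 = 674671 N.
Remaining web compression depth: a_w = (T − C_f)/(0.85 f'_c b_w) = (2179800 − 674671)/(0.85 × 32.2 × 300) = 183.31 mm.
M_n = C_f(d − h_f/2) + (T − C_f)(d − a_w/2) = 674671 × (675 − 42.5) + 1505129 × (675 − 91.655) = 426.73 + 878.01 = 1304.74 × 10⁶ N·mm.
M_n = 1304.74 kN·m.

M_n ≈ 1300 kN·m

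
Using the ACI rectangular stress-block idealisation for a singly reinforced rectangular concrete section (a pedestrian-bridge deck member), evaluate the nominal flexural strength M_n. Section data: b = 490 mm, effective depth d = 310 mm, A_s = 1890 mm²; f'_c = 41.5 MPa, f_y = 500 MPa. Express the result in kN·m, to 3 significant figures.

T = A_s f_y = 1890 × 500 = 945000 N = 945 kN.
From C = T: a = T/(0.85 f'_c b) = 945000/(0.85 × 41.5 × 490) = 54.67 mm.
M_n = T(d − a/2) = 945 kN × (310 − 27.335) mm = 267.12 kN·m.

M_n ≈ 267 kN·m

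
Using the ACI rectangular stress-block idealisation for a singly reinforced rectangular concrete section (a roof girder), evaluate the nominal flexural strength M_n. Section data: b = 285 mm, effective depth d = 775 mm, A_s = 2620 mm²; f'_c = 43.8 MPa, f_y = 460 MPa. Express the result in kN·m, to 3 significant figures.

T = A_s f_y = 2620 × 460 = 1205200 N = 1205.2 kN.
From C = T: a = T/(0.85 f'_c b) = 1205200/(0.85 × 43.8 × 285) = 113.59 mm.
M_n = T(d − a/2) = 1205.2 kN × (775 − 56.795) mm = 865.58 kN·m.

M_n ≈ 866 kN·m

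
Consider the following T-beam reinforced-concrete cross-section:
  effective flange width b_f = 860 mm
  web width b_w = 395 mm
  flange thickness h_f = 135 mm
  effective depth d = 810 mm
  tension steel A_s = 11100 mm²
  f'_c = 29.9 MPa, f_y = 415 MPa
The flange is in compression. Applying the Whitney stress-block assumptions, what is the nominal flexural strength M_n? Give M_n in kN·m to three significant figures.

Tension: T = A_s f_y = 11100 × 415 = 4606500 N.
Try a within the flange: a = T/(0.85 f'_c b_f) = 4606500/(0.85 × 29.9 × 860) = 210.76 mm.
a = 210.76 > h_f = 135 mm: the block extends into the web. Split into flange-overhang and web parts.
C_f = 0.85 f'_c (b_f − b_w) h_f = 0.85 × 29.9 × (860 − 395) × 135 = 1595427 N.
Remaining web compression depth: a_w = (T − C_f)/(0.85 f'_c b_w) = (4606500 − 1595427)/(0.85 × 29.9 × 395) = 299.94 mm.
M_n = C_f(d − h_f/2) + (T − C_f)(d − a_w/2) = 1595427 × (810 − 67.5) + 3011073 × (810 − 149.97) = 1184.60 + 1987.40 = 3172.00 × 10⁶ N·mm.
M_n = 3172.00 kN·m.

M_n ≈ 3170 kN·m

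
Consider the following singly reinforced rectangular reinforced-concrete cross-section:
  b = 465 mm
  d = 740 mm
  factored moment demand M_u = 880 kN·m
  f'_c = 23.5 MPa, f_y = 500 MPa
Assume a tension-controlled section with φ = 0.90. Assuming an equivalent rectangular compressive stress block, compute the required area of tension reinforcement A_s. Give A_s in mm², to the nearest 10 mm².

M_n = M_u/φ = 880/0.90 = 977.778 kN·m.
With M_n = 0.85 f'_c a b (d − a/2), solve the quadratic for a:
a = d − √(d² − 2M_n/(0.85 f'_c b)) = 740 − √(740² − 2 × 977.778×10⁶/(0.85 × 23.5 × 465)) = 159.43 mm.
A_s = 0.85 f'_c a b / f_y = 0.85 × 23.5 × 159.43 × 465 / 500 = 2961.7 mm².

A_s ≈ 2960 mm²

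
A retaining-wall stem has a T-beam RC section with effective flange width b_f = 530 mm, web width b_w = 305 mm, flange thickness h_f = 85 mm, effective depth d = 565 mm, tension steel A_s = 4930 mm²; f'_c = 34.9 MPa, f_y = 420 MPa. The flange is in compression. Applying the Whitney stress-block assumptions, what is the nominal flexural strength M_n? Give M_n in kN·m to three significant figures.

M_n ≈ 1020 kN·m

Tension: T = A_s f_y = 4930 × 420 = 2070600 N.
Try a within the flange: a = T/(0.85 f'_c b_f) = 2070600/(0.85 × 34.9 × 530) = 131.70 mm.
a = 131.70 > h_f = 85 mm: the block extends into the web. Split into flange-overhang and web parts.
C_f = 0.85 f'_c (b_f − b_w) h_f = 0.85 × 34.9 × (530 − 305) × 85 = 567343 N.
Remaining web compression depth: a_w = (T − C_f)/(0.85 f'_c b_w) = (2070600 − 567343)/(0.85 × 34.9 × 305) = 166.15 mm.
M_n = C_f(d − h_f/2) + (T − C_f)(d − a_w/2) = 567343 × (565 − 42.5) + 1503257 × (565 − 83.075) = 296.44 + 724.46 = 1020.90 × 10⁶ N·mm.
M_n = 1020.90 kN·m.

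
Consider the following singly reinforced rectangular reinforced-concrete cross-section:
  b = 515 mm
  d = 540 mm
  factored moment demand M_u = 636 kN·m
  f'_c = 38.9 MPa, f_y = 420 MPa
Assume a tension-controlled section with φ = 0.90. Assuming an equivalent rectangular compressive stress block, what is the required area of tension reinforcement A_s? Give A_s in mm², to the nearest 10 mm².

M_n = M_u/φ = 636/0.90 = 706.667 kN·m.
With M_n = 0.85 f'_c a b (d − a/2), solve the quadratic for a:
a = d − √(d² − 2M_n/(0.85 f'_c b)) = 540 − √(540² − 2 × 706.667×10⁶/(0.85 × 38.9 × 515)) = 83.27 mm.
A_s = 0.85 f'_c a b / f_y = 0.85 × 38.9 × 83.27 × 515 / 420 = 3376.1 mm².

A_s ≈ 3380 mm²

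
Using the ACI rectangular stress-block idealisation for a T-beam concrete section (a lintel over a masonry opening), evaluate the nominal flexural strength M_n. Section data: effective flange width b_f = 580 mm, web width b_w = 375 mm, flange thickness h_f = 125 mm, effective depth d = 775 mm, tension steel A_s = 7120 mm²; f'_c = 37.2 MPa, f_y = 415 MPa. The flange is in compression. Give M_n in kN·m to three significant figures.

M_n ≈ 2050 kN·m

Tension: T = A_s f_y = 7120 × 415 = 2954800 N.
Try a within the flange: a = T/(0.85 f'_c b_f) = 2954800/(0.85 × 37.2 × 580) = 161.12 mm.
a = 161.12 > h_f = 125 mm: the block extends into the web. Split into flange-overhang and web parts.
C_f = 0.85 f'_c (b_f − b_w) h_f = 0.85 × 37.2 × (580 − 375) × 125 = 810263 N.
Remaining web compression depth: a_w = (T − C_f)/(0.85 f'_c b_w) = (2954800 − 810263)/(0.85 × 37.2 × 375) = 180.86 mm.
M_n = C_f(d − h_f/2) + (T − C_f)(d − a_w/2) = 810263 × (775 − 62.5) + 2144537 × (775 − 90.43) = 577.31 + 1468.09 = 2045.40 × 10⁶ N·mm.
M_n = 2045.40 kN·m.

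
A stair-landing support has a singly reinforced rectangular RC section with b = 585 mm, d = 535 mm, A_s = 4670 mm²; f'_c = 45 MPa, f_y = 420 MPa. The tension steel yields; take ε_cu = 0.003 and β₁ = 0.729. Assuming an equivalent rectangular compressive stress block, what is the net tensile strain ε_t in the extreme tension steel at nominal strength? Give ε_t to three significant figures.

ε_t ≈ 0.0103

a = A_s f_y/(0.85 f'_c b) = 87.66 mm.
β₁ = 0.729, so c = a/β₁ = 87.66/0.729 = 120.25 mm.
From the linear strain diagram with ε_cu = 0.003: ε_t = 0.003 (d − c)/c = 0.003 × (535 − 120.25)/120.25 = 0.0103.
Since ε_t ≥ 0.005, the section is tension-controlled.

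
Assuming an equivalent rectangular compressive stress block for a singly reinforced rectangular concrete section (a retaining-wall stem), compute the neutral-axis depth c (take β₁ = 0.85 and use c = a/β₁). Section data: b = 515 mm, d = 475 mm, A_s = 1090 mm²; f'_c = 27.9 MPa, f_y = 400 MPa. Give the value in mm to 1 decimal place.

T = A_s f_y = 1090 × 400 = 436000 N = 436 kN.
Setting C = 0.85 f'_c a b equal to T: a = 436000/(0.85 × 27.9 × 515) = 35.699 mm.
With β₁ = 0.85, c = a/β₁ = 35.699/0.85 = 42.0 mm.

c ≈ 42.0 mm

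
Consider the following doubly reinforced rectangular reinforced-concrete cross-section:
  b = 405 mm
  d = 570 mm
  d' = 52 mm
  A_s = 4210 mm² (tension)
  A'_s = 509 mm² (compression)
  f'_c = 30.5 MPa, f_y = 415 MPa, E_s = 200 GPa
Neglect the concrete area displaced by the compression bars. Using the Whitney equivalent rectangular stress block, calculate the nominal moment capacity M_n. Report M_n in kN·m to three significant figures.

Assume both tension and compression steel yield.
Net tension couple steel: A_s − A'_s = 3701 mm².
a = (A_s − A'_s) f_y / (0.85 f'_c b) = 1535915/(0.85 × 30.5 × 405) = 146.28 mm.
c = a/β₁ = 146.28/0.832 = 175.82 mm; ε'_s = 0.003(c − d')/c = 0.0021 ≥ f_y/E_s = 0.0021, so compression steel does yield.
M_n = (A_s − A'_s) f_y (d − a/2) + A'_s f_y (d − d') = [1535915 × (570 − 73.14) + 211235 × (570 − 52)] × 10⁻⁶ = 763.13 + 109.42 = 872.55 kN·m.

M_n ≈ 873 kN·m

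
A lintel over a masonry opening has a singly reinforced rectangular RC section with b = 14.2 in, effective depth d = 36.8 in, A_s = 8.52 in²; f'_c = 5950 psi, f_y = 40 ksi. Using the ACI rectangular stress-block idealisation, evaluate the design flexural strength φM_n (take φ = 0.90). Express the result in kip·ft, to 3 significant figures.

φM_n ≈ 880 kip·ft

T = A_s f_y = 8.52 × 40 = 340.8 kips.
a = T/(0.85 f'_c b) = 340.8/(0.85 × 5.95 × 14.2) = 4.745 in.
M_n = T(d − a/2) = 340.8 × (36.8 − 2.3725) = 11732.9 kip·in = 11732.9/12 = 977.74 kip·ft.
φM_n = 0.90 × 977.74 = 879.97 kip·ft.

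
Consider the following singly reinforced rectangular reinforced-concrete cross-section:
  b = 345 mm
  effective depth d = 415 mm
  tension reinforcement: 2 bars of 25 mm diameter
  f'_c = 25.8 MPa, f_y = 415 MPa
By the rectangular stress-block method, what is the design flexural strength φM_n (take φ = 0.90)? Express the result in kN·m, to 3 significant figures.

φM_n ≈ 142 kN·m

A_s = 2 × 491 = 982 mm².
T = A_s f_y = 982 × 415 = 407530 N = 407.53 kN.
From C = T: a = T/(0.85 f'_c b) = 407530/(0.85 × 25.8 × 345) = 53.86 mm.
M_n = T(d − a/2) = 407.53 kN × (415 − 26.93) mm = 158.15 kN·m.
φM_n = 0.90 × 158.15 = 142.34 kN·m.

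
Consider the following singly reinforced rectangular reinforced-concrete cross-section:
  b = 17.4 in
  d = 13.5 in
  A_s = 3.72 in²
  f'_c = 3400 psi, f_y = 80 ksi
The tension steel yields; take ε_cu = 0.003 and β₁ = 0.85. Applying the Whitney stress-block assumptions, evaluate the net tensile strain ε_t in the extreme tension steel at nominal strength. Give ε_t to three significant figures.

a = A_s f_y/(0.85 f'_c b) = 5.918 in.
β₁ = 0.85, so c = a/β₁ = 5.918/0.85 = 6.962 in.
From the linear strain diagram with ε_cu = 0.003: ε_t = 0.003 (d − c)/c = 0.003 × (13.5 − 6.962)/6.962 = 0.00282.
ε_t < 0.004 — the section is over-reinforced for flexure under ACI limits.

ε_t ≈ 0.00282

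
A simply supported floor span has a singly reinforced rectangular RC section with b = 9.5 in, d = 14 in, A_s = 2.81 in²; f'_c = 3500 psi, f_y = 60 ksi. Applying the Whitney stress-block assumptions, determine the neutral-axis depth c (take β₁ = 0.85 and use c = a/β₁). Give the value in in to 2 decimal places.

T = A_s f_y = 2.81 × 60 = 168.6 kips.
a = T/(0.85 f'_c b) = 168.6/(0.85 × 3.5 × 9.5) = 5.9655 in.
With β₁ = 0.85, c = a/β₁ = 5.9655/0.85 = 7.02 in.

c ≈ 7.02 in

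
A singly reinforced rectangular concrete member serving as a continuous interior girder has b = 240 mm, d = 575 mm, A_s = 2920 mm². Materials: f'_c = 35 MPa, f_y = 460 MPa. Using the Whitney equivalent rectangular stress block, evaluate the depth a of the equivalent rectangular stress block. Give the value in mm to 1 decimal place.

T = A_s f_y = 2920 × 460 = 1343200 N = 1343.2 kN.
Setting C = 0.85 f'_c a b equal to T: a = 1343200/(0.85 × 35 × 240) = 188.1 mm.

a ≈ 188.1 mm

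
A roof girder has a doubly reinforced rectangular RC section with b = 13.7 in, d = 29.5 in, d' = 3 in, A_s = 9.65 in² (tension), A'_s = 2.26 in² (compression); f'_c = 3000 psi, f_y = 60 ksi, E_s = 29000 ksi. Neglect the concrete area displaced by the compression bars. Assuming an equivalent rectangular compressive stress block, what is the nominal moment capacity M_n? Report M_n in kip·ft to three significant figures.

M_n ≈ 1150 kip·ft

Assume both steels yield.
a = (A_s − A'_s) f_y/(0.85 f'_c b) = (9.65 − 2.26) × 60/(0.85 × 3 × 13.7) = 12.692 in.
c = a/β₁ = 12.692/0.85 = 14.932 in; ε'_s = 0.003(c − d')/c = 0.0024 ≥ ε_y = 0.0021, so the compression steel yields.
M_n = (A_s − A'_s) f_y (d − a/2) + A'_s f_y (d − d') = 443.4 × (29.5 − 6.346) + 135.6 × (29.5 − 3) = 10266.5 + 3593.4 = 13859.9 kip·in = 13859.9/12 = 1154.99 kip·ft.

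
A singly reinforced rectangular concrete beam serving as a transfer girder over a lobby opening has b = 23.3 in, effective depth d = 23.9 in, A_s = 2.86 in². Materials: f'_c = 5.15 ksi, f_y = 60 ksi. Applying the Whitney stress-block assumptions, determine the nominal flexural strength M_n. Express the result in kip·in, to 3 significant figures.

M_n ≈ 3960 kip·in

T = A_s f_y = 2.86 × 60 = 171.6 kips.
a = T/(0.85 f'_c b) = 171.6/(0.85 × 5.15 × 23.3) = 1.682 in.
M_n = T(d − a/2) = 171.6 × (23.9 − 0.841) = 3956.9 kip·in.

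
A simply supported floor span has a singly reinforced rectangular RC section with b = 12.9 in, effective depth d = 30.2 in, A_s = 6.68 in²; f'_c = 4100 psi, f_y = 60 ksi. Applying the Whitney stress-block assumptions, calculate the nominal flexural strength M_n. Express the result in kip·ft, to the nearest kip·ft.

T = A_s f_y = 6.68 × 60 = 400.8 kips.
a = T/(0.85 f'_c b) = 400.8/(0.85 × 4.1 × 12.9) = 8.915 in.
M_n = T(d − a/2) = 400.8 × (30.2 − 4.4575) = 10317.6 kip·in = 10317.6/12 = 859.80 kip·ft.

M_n ≈ 860 kip·ft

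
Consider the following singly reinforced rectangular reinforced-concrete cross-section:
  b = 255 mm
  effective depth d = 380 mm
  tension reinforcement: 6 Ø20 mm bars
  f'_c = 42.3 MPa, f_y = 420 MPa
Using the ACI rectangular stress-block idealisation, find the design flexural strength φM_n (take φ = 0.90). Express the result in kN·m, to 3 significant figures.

A_s = 6 × 314 = 1884 mm².
T = A_s f_y = 1884 × 420 = 791280 N = 791.28 kN.
From C = T: a = T/(0.85 f'_c b) = 791280/(0.85 × 42.3 × 255) = 86.30 mm.
M_n = T(d − a/2) = 791.28 kN × (380 − 43.15) mm = 266.54 kN·m.
φM_n = 0.90 × 266.54 = 239.89 kN·m.

φM_n ≈ 240 kN·m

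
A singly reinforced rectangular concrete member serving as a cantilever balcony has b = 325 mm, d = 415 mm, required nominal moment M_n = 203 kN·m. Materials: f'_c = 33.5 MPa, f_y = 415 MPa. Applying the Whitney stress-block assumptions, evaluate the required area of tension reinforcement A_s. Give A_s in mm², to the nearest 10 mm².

A_s ≈ 1270 mm²

With M_n = 0.85 f'_c a b (d − a/2), solve the quadratic for a:
a = d − √(d² − 2M_n/(0.85 f'_c b)) = 415 − √(415² − 2 × 203×10⁶/(0.85 × 33.5 × 325)) = 56.73 mm.
A_s = 0.85 f'_c a b / f_y = 0.85 × 33.5 × 56.73 × 325 / 415 = 1265.1 mm².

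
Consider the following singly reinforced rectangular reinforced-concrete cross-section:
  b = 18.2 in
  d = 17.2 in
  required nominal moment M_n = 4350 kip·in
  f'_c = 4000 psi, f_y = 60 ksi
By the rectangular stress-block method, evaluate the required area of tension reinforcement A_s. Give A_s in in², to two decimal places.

From M_n = 0.85 f'_c a b (d − a/2):
a = d − √(d² − 2M_n/(0.85 f'_c b)) = 17.2 − √(17.2² − 2 × 4350/(0.85 × 4 × 18.2)) = 4.740 in.
A_s = 0.85 f'_c a b / f_y = 0.85 × 4 × 4.740 × 18.2 / 60 = 4.889 in².

A_s ≈ 4.89 in²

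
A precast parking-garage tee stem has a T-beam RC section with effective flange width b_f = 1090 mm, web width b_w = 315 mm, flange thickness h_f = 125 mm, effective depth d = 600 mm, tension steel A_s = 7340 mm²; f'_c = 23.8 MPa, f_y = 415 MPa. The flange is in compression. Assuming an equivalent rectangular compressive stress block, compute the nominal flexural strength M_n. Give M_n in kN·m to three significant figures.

M_n ≈ 1610 kN·m

Tension: T = A_s f_y = 7340 × 415 = 3046100 N.
Try a within the flange: a = T/(0.85 f'_c b_f) = 3046100/(0.85 × 23.8 × 1090) = 138.14 mm.
a = 138.14 > h_f = 125 mm: the block extends into the web. Split into flange-overhang and web parts.
C_f = 0.85 f'_c (b_f − b_w) h_f = 0.85 × 23.8 × (1090 − 315) × 125 = 1959781 N.
Remaining web compression depth: a_w = (T − C_f)/(0.85 f'_c b_w) = (3046100 − 1959781)/(0.85 × 23.8 × 315) = 170.47 mm.
M_n = C_f(d − h_f/2) + (T − C_f)(d − a_w/2) = 1959781 × (600 − 62.5) + 1086319 × (600 − 85.235) = 1053.38 + 559.20 = 1612.58 × 10⁶ N·mm.
M_n = 1612.58 kN·m.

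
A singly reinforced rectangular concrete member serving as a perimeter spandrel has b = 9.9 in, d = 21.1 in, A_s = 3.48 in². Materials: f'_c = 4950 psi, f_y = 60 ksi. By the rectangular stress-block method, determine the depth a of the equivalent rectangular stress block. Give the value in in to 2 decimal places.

T = A_s f_y = 3.48 × 60 = 208.8 kips.
a = T/(0.85 f'_c b) = 208.8/(0.85 × 4.95 × 9.9) = 5.01 in.

a ≈ 5.01 in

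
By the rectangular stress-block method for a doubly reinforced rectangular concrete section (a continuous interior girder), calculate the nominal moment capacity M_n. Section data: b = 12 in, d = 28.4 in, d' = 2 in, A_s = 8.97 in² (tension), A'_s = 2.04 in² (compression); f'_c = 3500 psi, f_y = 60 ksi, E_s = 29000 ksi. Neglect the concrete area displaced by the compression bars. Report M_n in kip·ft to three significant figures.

Assume both steels yield.
a = (A_s − A'_s) f_y/(0.85 f'_c b) = (8.97 − 2.04) × 60/(0.85 × 3.5 × 12) = 11.647 in.
c = a/β₁ = 11.647/0.85 = 13.702 in; ε'_s = 0.003(c − d')/c = 0.0026 ≥ ε_y = 0.0021, so the compression steel yields.
M_n = (A_s − A'_s) f_y (d − a/2) + A'_s f_y (d − d') = 415.8 × (28.4 − 5.8235) + 122.4 × (28.4 − 2) = 9387.3 + 3231.4 = 12618.7 kip·in = 12618.7/12 = 1051.56 kip·ft.

M_n ≈ 1050 kip·ft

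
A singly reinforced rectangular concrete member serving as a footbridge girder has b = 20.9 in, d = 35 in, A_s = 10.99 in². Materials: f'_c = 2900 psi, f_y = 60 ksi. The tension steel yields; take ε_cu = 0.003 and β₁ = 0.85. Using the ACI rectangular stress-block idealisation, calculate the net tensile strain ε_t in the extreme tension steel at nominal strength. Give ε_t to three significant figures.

a = A_s f_y/(0.85 f'_c b) = 12.799 in.
β₁ = 0.85, so c = a/β₁ = 12.799/0.85 = 15.058 in.
From the linear strain diagram with ε_cu = 0.003: ε_t = 0.003 (d − c)/c = 0.003 × (35 − 15.058)/15.058 = 0.00397.
ε_t < 0.004 — the section is over-reinforced for flexure under ACI limits.

ε_t ≈ 0.00397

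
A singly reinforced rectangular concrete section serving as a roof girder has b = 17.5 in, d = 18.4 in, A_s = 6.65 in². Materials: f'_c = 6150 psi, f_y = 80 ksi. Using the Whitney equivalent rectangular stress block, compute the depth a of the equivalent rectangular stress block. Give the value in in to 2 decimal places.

a ≈ 5.82 in

T = A_s f_y = 6.65 × 80 = 532 kips.
a = T/(0.85 f'_c b) = 532/(0.85 × 6.15 × 17.5) = 5.82 in.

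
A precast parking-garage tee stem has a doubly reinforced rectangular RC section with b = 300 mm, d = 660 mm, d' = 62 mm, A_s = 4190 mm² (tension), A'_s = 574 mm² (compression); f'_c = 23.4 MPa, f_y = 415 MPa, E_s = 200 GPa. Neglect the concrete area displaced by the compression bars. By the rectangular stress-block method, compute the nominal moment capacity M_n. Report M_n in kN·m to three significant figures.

Assume both tension and compression steel yield.
Net tension couple steel: A_s − A'_s = 3616 mm².
a = (A_s − A'_s) f_y / (0.85 f'_c b) = 1500640/(0.85 × 23.4 × 300) = 251.49 mm.
c = a/β₁ = 251.49/0.85 = 295.87 mm; ε'_s = 0.003(c − d')/c = 0.0024 ≥ f_y/E_s = 0.0021, so compression steel does yield.
M_n = (A_s − A'_s) f_y (d − a/2) + A'_s f_y (d − d') = [1500640 × (660 − 125.745) + 238210 × (660 − 62)] × 10⁻⁶ = 801.72 + 142.45 = 944.17 kN·m.

M_n ≈ 944 kN·m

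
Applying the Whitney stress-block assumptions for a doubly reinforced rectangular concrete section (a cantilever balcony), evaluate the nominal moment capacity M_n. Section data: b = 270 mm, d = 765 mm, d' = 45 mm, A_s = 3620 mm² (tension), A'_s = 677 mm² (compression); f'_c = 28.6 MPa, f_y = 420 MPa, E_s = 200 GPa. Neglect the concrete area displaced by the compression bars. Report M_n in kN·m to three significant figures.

M_n ≈ 1030 kN·m

Assume both tension and compression steel yield.
Net tension couple steel: A_s − A'_s = 2943 mm².
a = (A_s − A'_s) f_y / (0.85 f'_c b) = 1236060/(0.85 × 28.6 × 270) = 188.32 mm.
c = a/β₁ = 188.32/0.846 = 222.60 mm; ε'_s = 0.003(c − d')/c = 0.0024 ≥ f_y/E_s = 0.0021, so compression steel does yield.
M_n = (A_s − A'_s) f_y (d − a/2) + A'_s f_y (d − d') = [1236060 × (765 − 94.16) + 284340 × (765 − 45)] × 10⁻⁶ = 829.20 + 204.72 = 1033.92 kN·m.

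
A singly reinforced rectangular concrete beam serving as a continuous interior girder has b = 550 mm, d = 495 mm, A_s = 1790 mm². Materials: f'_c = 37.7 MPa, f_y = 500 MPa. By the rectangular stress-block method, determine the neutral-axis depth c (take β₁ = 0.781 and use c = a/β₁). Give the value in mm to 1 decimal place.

c ≈ 65.0 mm

T = A_s f_y = 1790 × 500 = 895000 N = 895 kN.
Setting C = 0.85 f'_c a b equal to T: a = 895000/(0.85 × 37.7 × 550) = 50.781 mm.
With β₁ = 0.781, c = a/β₁ = 50.781/0.781 = 65.0 mm.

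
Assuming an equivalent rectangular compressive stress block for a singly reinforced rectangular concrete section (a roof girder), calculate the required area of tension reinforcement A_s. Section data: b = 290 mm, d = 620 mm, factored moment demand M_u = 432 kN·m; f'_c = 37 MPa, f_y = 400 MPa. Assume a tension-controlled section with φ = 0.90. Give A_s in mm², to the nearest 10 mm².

M_n = M_u/φ = 432/0.90 = 480 kN·m.
With M_n = 0.85 f'_c a b (d − a/2), solve the quadratic for a:
a = d − √(d² − 2M_n/(0.85 f'_c b)) = 620 − √(620² − 2 × 480×10⁶/(0.85 × 37 × 290)) = 91.66 mm.
A_s = 0.85 f'_c a b / f_y = 0.85 × 37 × 91.66 × 290 / 400 = 2090.0 mm².

A_s ≈ 2090 mm²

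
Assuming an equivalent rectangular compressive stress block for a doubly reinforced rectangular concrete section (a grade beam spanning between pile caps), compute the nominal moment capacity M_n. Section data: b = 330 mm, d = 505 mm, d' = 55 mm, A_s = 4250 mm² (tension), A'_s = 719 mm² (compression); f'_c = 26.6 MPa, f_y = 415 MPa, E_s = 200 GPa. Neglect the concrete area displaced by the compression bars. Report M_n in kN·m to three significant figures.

Assume both tension and compression steel yield.
Net tension couple steel: A_s − A'_s = 3531 mm².
a = (A_s − A'_s) f_y / (0.85 f'_c b) = 1465365/(0.85 × 26.6 × 330) = 196.40 mm.
c = a/β₁ = 196.40/0.85 = 231.06 mm; ε'_s = 0.003(c − d')/c = 0.0023 ≥ f_y/E_s = 0.0021, so compression steel does yield.
M_n = (A_s − A'_s) f_y (d − a/2) + A'_s f_y (d − d') = [1465365 × (505 − 98.2) + 298385 × (505 − 55)] × 10⁻⁶ = 596.11 + 134.27 = 730.38 kN·m.

M_n ≈ 730 kN·m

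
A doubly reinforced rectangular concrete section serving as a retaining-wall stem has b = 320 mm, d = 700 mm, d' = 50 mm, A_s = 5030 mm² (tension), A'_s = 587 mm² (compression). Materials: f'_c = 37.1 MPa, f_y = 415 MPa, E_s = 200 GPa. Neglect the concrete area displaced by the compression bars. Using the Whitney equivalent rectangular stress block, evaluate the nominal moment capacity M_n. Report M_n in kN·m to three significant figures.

M_n ≈ 1280 kN·m

Assume both tension and compression steel yield.
Net tension couple steel: A_s − A'_s = 4443 mm².
a = (A_s − A'_s) f_y / (0.85 f'_c b) = 1843845/(0.85 × 37.1 × 320) = 182.72 mm.
c = a/β₁ = 182.72/0.785 = 232.76 mm; ε'_s = 0.003(c − d')/c = 0.0024 ≥ f_y/E_s = 0.0021, so compression steel does yield.
M_n = (A_s − A'_s) f_y (d − a/2) + A'_s f_y (d − d') = [1843845 × (700 − 91.36) + 243605 × (700 − 50)] × 10⁻⁶ = 1122.24 + 158.34 = 1280.58 kN·m.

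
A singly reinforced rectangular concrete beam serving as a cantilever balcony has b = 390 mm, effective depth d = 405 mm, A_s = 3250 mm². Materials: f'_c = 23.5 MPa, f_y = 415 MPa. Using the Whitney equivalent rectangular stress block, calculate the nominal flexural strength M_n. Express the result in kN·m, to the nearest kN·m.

T = A_s f_y = 3250 × 415 = 1348750 N = 1348.75 kN.
From C = T: a = T/(0.85 f'_c b) = 1348750/(0.85 × 23.5 × 390) = 173.13 mm.
M_n = T(d − a/2) = 1348.75 kN × (405 − 86.565) mm = 429.49 kN·m.

M_n ≈ 429 kN·m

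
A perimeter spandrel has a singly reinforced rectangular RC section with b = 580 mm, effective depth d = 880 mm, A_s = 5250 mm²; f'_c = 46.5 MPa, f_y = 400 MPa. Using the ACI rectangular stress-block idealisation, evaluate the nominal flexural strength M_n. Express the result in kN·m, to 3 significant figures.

M_n ≈ 1750 kN·m

T = A_s f_y = 5250 × 400 = 2100000 N = 2100 kN.
From C = T: a = T/(0.85 f'_c b) = 2100000/(0.85 × 46.5 × 580) = 91.61 mm.
M_n = T(d − a/2) = 2100 kN × (880 − 45.805) mm = 1751.81 kN·m.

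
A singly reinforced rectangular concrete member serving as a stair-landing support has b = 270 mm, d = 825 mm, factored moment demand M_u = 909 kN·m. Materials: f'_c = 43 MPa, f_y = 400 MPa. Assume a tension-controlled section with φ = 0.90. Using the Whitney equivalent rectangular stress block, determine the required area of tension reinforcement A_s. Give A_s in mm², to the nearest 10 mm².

M_n = M_u/φ = 909/0.90 = 1010 kN·m.
With M_n = 0.85 f'_c a b (d − a/2), solve the quadratic for a:
a = d − √(d² − 2M_n/(0.85 f'_c b)) = 825 − √(825² − 2 × 1010×10⁶/(0.85 × 43 × 270)) = 135.12 mm.
A_s = 0.85 f'_c a b / f_y = 0.85 × 43 × 135.12 × 270 / 400 = 3333.6 mm².

A_s ≈ 3330 mm²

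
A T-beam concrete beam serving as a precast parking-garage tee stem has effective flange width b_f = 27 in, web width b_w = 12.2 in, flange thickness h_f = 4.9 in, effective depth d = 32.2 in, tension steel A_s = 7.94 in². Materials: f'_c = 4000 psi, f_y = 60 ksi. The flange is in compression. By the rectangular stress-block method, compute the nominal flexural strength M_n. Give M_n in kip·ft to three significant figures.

Tension: T = A_s f_y = 7.94 × 60 = 476.4 kips.
Try a within the flange: a = T/(0.85 f'_c b_f) = 476.4/(0.85 × 4 × 27) = 5.190 in.
a = 5.190 > h_f = 4.9 in: the block extends into the web. Split into flange-overhang and web parts.
C_f = 0.85 f'_c (b_f − b_w) h_f = 0.85 × 4 × (27 − 12.2) × 4.9 = 246.6 kips.
Remaining web compression depth: a_w = (T − C_f)/(0.85 f'_c b_w) = (476.4 − 246.6)/(0.85 × 4 × 12.2) = 5.540 in.
M_n = C_f(d − h_f/2) + (T − C_f)(d − a_w/2) = 246.6 × (32.2 − 2.45) + 229.8 × (32.2 − 2.77) = 7336.4 + 6763.0 = 14099.4 kip·in.
M_n = 14099.4/12 = 1174.95 kip·ft.

M_n ≈ 1170 kip·ft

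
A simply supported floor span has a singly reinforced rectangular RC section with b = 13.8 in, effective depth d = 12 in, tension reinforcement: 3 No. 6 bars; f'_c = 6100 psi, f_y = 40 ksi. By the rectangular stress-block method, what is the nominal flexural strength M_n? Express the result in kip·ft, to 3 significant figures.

A_s = 3 × 0.44 = 1.32 in².
T = A_s f_y = 1.32 × 40 = 52.8 kips.
a = T/(0.85 f'_c b) = 52.8/(0.85 × 6.1 × 13.8) = 0.738 in.
M_n = T(d − a/2) = 52.8 × (12 − 0.369) = 614.1 kip·in = 614.1/12 = 51.18 kip·ft.

M_n ≈ 51.2 kip·ft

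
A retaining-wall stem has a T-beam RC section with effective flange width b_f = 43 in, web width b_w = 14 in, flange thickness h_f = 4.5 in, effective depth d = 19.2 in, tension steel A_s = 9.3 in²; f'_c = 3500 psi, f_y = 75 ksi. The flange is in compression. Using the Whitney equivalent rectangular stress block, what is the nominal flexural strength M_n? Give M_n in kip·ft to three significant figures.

Tension: T = A_s f_y = 9.3 × 75 = 697.5 kips.
Try a within the flange: a = T/(0.85 f'_c b_f) = 697.5/(0.85 × 3.5 × 43) = 5.452 in.
a = 5.452 > h_f = 4.5 in: the block extends into the web. Split into flange-overhang and web parts.
C_f = 0.85 f'_c (b_f − b_w) h_f = 0.85 × 3.5 × (43 − 14) × 4.5 = 388.2 kips.
Remaining web compression depth: a_w = (T − C_f)/(0.85 f'_c b_w) = (697.5 − 388.2)/(0.85 × 3.5 × 14) = 7.426 in.
M_n = C_f(d − h_f/2) + (T − C_f)(d − a_w/2) = 388.2 × (19.2 − 2.25) + 309.3 × (19.2 − 3.713) = 6580.0 + 4790.1 = 11370.1 kip·in.
M_n = 11370.1/12 = 947.51 kip·ft.

M_n ≈ 948 kip·ft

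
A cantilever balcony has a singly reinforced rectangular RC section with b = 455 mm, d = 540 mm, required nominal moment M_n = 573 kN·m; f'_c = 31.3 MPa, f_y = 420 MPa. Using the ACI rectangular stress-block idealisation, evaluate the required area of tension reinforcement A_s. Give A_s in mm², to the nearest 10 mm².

A_s ≈ 2770 mm²

With M_n = 0.85 f'_c a b (d − a/2), solve the quadratic for a:
a = d − √(d² − 2M_n/(0.85 f'_c b)) = 540 − √(540² − 2 × 573×10⁶/(0.85 × 31.3 × 455)) = 96.23 mm.
A_s = 0.85 f'_c a b / f_y = 0.85 × 31.3 × 96.23 × 455 / 420 = 2773.5 mm².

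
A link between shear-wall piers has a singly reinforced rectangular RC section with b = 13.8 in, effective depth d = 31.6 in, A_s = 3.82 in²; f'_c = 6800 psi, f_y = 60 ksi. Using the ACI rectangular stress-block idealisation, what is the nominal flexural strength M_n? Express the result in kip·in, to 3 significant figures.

M_n ≈ 6910 kip·in

T = A_s f_y = 3.82 × 60 = 229.2 kips.
a = T/(0.85 f'_c b) = 229.2/(0.85 × 6.8 × 13.8) = 2.873 in.
M_n = T(d − a/2) = 229.2 × (31.6 − 1.4365) = 6913.5 kip·in.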